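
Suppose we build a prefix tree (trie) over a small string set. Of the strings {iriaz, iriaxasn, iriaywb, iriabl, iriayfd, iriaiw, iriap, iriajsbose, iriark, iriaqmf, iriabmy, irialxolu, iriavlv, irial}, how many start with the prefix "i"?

Walk to "i"; the words in its subtree are exactly those with that prefix.
Matches: "iriabl", "iriabmy", "iriaiw", "iriajsbose", "irial", "irialxolu", "iriap", "iriaqmf", "iriark", "iriavlv", "iriaxasn", "iriayfd", "iriaywb", "iriaz"
Count: 14

14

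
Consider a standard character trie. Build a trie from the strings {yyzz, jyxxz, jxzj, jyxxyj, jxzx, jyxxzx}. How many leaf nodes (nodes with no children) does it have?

A leaf is a node with no children — equivalently, the end of a word that is not a proper prefix of any other stored word.
Those words: "jxzj", "jxzx", "jyxxyj", "jyxxzx", "yyzz"
Leaf count: 5

5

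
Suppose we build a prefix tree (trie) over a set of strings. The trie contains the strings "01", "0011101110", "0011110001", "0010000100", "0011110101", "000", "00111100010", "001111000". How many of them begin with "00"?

7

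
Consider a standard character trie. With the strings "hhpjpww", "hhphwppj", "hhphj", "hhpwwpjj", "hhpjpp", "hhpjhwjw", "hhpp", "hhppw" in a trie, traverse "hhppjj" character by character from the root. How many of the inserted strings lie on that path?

1

Walk "hhppjj" from the root; an end-of-word marker is hit whenever a stored word is a prefix of "hhppjj".
Prefixes of the query that are stored words: "hhpp"
Count: 1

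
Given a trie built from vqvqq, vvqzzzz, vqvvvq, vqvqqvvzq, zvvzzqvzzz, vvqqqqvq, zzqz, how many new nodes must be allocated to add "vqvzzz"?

"vqv" is already a path in the trie; the remaining "zzz" must be added.
New nodes needed: |"vqvzzz"| − 3 = 6 − 3 = 3.

3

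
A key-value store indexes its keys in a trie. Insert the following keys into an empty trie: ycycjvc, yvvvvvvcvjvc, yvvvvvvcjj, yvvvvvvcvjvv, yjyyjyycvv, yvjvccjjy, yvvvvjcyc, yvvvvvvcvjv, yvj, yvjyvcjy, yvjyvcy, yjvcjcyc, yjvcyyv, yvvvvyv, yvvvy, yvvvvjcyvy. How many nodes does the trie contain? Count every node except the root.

61

Count nodes per top-level branch (shared prefixes stored once):
  'y'-branch (ycycjvc, yjvcjcyc, yjvcyyv, yjyyjyycvv, yvj, yvjvccjjy, yvjyvcjy, yvjyvcy, yvvvvjcyc, yvvvvjcyvy, yvvvvvvcjj, yvvvvvvcvjv, yvvvvvvcvjvc, yvvvvvvcvjvv, yvvvvyv, yvvvy): 61 nodes
Sum: 61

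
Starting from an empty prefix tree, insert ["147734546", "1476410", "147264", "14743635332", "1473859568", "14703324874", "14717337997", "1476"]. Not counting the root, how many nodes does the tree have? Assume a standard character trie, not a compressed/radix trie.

Count nodes per top-level branch (shared prefixes stored once):
  '1'-branch (14703324874, 14717337997, 147264, 1473859568, 14743635332, 1476, 1476410, 147734546): 47 nodes
Sum: 47

47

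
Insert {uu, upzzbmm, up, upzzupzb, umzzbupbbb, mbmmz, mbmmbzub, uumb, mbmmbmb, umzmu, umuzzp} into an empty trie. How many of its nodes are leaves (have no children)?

A leaf is a node with no children — equivalently, the end of a word that is not a proper prefix of any other stored word.
Those words: "mbmmbmb", "mbmmbzub", "mbmmz", "umuzzp", "umzmu", "umzzbupbbb", "upzzbmm", "upzzupzb", "uumb"
Leaf count: 9

9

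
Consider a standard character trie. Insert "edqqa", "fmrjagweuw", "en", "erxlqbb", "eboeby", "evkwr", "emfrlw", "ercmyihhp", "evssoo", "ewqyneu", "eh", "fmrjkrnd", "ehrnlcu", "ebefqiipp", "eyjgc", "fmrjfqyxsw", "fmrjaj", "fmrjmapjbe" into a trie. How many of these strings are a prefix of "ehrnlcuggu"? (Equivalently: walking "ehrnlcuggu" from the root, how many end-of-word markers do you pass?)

2

Check each prefix of "ehrnlcuggu" against the stored set — each match is an end-marker on the path.
Prefixes of the query that are stored words: "eh", "ehrnlcu"
Count: 2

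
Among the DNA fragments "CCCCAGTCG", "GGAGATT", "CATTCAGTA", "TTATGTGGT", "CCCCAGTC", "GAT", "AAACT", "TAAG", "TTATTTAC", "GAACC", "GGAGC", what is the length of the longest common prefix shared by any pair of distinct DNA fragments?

Equivalently: take the maximum, over all pairs, of their longest common prefix length.
"CCCCAGTC" and "CCCCAGTCG" agree on "CCCCAGTC" (8 characters) before diverging; nothing deeper is shared.
Longest shared-prefix length: 8

8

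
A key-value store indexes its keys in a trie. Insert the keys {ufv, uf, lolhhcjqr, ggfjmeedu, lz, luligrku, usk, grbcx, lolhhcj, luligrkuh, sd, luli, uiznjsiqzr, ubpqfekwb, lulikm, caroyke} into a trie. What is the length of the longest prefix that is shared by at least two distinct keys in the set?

8

The deepest shared node is where two words last agree before diverging.
"luligrku" and "luligrkuh" agree on "luligrku" (8 characters) before diverging; nothing deeper is shared.
Longest shared-prefix length: 8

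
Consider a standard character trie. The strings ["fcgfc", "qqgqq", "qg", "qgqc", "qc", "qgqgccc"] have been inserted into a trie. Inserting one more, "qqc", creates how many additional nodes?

1

The longest prefix of "qqc" already in the trie is "qq" (length 2).
New nodes needed: |"qqc"| − 2 = 3 − 2 = 1.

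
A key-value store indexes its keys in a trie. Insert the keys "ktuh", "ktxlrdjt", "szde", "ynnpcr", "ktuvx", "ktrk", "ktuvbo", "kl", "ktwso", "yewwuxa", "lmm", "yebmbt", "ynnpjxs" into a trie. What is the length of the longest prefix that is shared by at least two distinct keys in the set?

4

Equivalently: take the maximum, over all pairs, of their longest common prefix length.
e.g. "ktuvbo" and "ktuvx" share the prefix "ktuv" of length 4; no pair shares a longer one.
Longest shared-prefix length: 4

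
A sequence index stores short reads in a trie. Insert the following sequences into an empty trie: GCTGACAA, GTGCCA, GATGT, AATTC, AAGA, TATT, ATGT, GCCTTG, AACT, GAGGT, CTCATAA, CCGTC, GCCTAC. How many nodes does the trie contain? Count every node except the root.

For each word, the new-node count is its length minus the longest prefix already in the trie:
  "GCTGACAA" → 8 new (G, C, T, G, A, C, A, A)
  "GTGCCA" → prefix "G" already present; 5 new (T, G, C, C, A)
  "GATGT" → prefix "G" already present; 4 new (A, T, G, T)
  "AATTC" → 5 new (A, A, T, T, C)
  "AAGA" → prefix "AA" already present; 2 new (G, A)
  "TATT" → 4 new (T, A, T, T)
  "ATGT" → prefix "A" already present; 3 new (T, G, T)
  "GCCTTG" → prefix "GC" already present; 4 new (C, T, T, G)
  "AACT" → prefix "AA" already present; 2 new (C, T)
  "GAGGT" → prefix "GA" already present; 3 new (G, G, T)
  "CTCATAA" → 7 new (C, T, C, A, T, A, A)
  "CCGTC" → prefix "C" already present; 4 new (C, G, T, C)
  "GCCTAC" → prefix "GCCT" already present; 2 new (A, C)
Total nodes = 8 + 5 + 4 + 5 + 2 + 4 + 3 + 4 + 2 + 3 + 7 + 4 + 2 = 53

53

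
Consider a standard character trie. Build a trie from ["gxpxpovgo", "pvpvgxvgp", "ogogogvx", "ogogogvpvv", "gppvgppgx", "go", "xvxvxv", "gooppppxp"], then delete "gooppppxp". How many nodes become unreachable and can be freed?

Walk "gooppppxp" from the leaf back toward the root, removing each node that no remaining word uses.
The suffix "oppppxp" (7 nodes) is used only by "gooppppxp"; "go" is itself a stored word, so pruning stops there.
Nodes removed: 7

7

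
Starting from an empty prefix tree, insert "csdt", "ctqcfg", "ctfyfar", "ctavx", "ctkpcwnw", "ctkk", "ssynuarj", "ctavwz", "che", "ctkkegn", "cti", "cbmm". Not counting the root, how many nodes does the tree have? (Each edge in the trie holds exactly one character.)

43

For each word, the new-node count is its length minus the longest prefix already in the trie:
  "csdt" → 4 new (c, s, d, t)
  "ctqcfg" → prefix "c" already present; 5 new (t, q, c, f, g)
  "ctfyfar" → prefix "ct" already present; 5 new (f, y, f, a, r)
  "ctavx" → prefix "ct" already present; 3 new (a, v, x)
  "ctkpcwnw" → prefix "ct" already present; 6 new (k, p, c, w, n, w)
  "ctkk" → prefix "ctk" already present; 1 new (k)
  "ssynuarj" → 8 new (s, s, y, n, u, a, r, j)
  "ctavwz" → prefix "ctav" already present; 2 new (w, z)
  "che" → prefix "c" already present; 2 new (h, e)
  "ctkkegn" → prefix "ctkk" already present; 3 new (e, g, n)
  "cti" → prefix "ct" already present; 1 new (i)
  "cbmm" → prefix "c" already present; 3 new (b, m, m)
Total nodes = 4 + 5 + 5 + 3 + 6 + 1 + 8 + 2 + 2 + 3 + 1 + 3 = 43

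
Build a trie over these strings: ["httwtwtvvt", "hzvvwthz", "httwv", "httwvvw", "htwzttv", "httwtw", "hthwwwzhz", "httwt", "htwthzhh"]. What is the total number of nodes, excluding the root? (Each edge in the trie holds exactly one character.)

37

Count nodes per top-level branch (shared prefixes stored once):
  'h'-branch (hthwwwzhz, httwt, httwtw, httwtwtvvt, httwv, httwvvw, htwthzhh, htwzttv, hzvvwthz): 37 nodes
Sum: 37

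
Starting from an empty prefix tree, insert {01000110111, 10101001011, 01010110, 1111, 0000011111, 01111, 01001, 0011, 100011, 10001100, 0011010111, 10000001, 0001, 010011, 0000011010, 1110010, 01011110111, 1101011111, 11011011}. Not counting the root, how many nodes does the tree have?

Count nodes per top-level branch (shared prefixes stored once):
  '0'-branch (0000011010, 0000011111, 0001, 0011, 0011010111, 01000110111, 01001, 010011, 01010110, 01011110111, 01111): 49 nodes
  '1'-branch (10000001, 100011, 10001100, 10101001011, 1101011111, 11011011, 1110010, 1111): 40 nodes
Sum: 89

89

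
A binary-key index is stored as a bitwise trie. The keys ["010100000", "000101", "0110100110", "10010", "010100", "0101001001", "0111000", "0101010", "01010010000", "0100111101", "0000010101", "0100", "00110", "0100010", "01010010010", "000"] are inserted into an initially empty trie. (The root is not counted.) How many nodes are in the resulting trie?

Trace insertions, counting only characters that open a new branch:
  "010100000" → 9 new (0, 1, 0, 1, 0, 0, 0, 0, 0)
  "000101" → prefix "0" already present; 5 new (0, 0, 1, 0, 1)
  "0110100110" → prefix "01" already present; 8 new (1, 0, 1, 0, 0, 1, 1, 0)
  "10010" → 5 new (1, 0, 0, 1, 0)
  "010100" → prefix "010100" already present; 0 new (none)
  "0101001001" → prefix "010100" already present; 4 new (1, 0, 0, 1)
  "0111000" → prefix "011" already present; 4 new (1, 0, 0, 0)
  "0101010" → prefix "01010" already present; 2 new (1, 0)
  "01010010000" → prefix "010100100" already present; 2 new (0, 0)
  "0100111101" → prefix "010" already present; 7 new (0, 1, 1, 1, 1, 0, 1)
  "0000010101" → prefix "000" already present; 7 new (0, 0, 1, 0, 1, 0, 1)
  "0100" → prefix "0100" already present; 0 new (none)
  "00110" → prefix "00" already present; 3 new (1, 1, 0)
  "0100010" → prefix "0100" already present; 3 new (0, 1, 0)
  "01010010010" → prefix "0101001001" already present; 1 new (0)
  "000" → prefix "000" already present; 0 new (none)
Total nodes = 9 + 5 + 8 + 5 + 0 + 4 + 4 + 2 + 2 + 7 + 7 + 0 + 3 + 3 + 1 + 0 = 60

60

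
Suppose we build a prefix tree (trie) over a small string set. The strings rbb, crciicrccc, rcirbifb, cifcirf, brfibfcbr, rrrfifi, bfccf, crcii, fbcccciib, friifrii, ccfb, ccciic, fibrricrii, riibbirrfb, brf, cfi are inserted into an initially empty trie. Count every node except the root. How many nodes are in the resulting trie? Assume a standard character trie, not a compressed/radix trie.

88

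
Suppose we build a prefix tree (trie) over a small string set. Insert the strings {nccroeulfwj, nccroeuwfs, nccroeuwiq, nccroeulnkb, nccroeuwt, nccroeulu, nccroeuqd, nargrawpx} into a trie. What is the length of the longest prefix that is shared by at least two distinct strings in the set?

Equivalently: take the maximum, over all pairs, of their longest common prefix length.
e.g. "nccroeulfwj" and "nccroeulnkb" share the prefix "nccroeul" of length 8; no pair shares a longer one.
Longest shared-prefix length: 8

8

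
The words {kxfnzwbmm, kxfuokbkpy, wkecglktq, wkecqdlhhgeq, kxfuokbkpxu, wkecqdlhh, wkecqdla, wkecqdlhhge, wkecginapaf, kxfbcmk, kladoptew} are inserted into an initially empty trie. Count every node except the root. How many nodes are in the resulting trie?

Count nodes per top-level branch (shared prefixes stored once):
  'k'-branch (kladoptew, kxfbcmk, kxfnzwbmm, kxfuokbkpxu, kxfuokbkpy): 30 nodes
  'w'-branch (wkecginapaf, wkecglktq, wkecqdla, wkecqdlhh, wkecqdlhhge, wkecqdlhhgeq): 24 nodes
Sum: 54

54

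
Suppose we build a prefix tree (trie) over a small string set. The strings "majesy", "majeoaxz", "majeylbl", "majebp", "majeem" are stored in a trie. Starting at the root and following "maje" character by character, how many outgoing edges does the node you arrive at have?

5

Walk "maje" from the root, arriving at one node.
Distinct next characters after "maje": b, e, o, s, y.
That node has 5 child edges.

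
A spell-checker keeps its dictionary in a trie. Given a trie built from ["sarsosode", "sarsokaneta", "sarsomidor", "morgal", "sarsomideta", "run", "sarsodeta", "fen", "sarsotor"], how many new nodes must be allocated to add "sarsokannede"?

4

The longest prefix of "sarsokannede" already in the trie is "sarsokan" (length 8).
Each of the 4 remaining characters creates one node.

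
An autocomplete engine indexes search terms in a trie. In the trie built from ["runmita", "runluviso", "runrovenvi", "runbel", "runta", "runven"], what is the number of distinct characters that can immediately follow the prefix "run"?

6

The children of the "run" node are the distinct next characters among strings starting with "run".
Characters that immediately follow "run" among the stored strings: {b, l, m, r, t, v}.
That node has 6 child edges.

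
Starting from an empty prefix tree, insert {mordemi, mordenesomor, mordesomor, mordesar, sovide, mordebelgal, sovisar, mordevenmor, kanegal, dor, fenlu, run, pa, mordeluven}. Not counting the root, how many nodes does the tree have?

For each word, the new-node count is its length minus the longest prefix already in the trie:
  "mordemi" → 7 new (m, o, r, d, e, m, i)
  "mordenesomor" → prefix "morde" already present; 7 new (n, e, s, o, m, o, r)
  "mordesomor" → prefix "morde" already present; 5 new (s, o, m, o, r)
  "mordesar" → prefix "mordes" already present; 2 new (a, r)
  "sovide" → 6 new (s, o, v, i, d, e)
  "mordebelgal" → prefix "morde" already present; 6 new (b, e, l, g, a, l)
  "sovisar" → prefix "sovi" already present; 3 new (s, a, r)
  "mordevenmor" → prefix "morde" already present; 6 new (v, e, n, m, o, r)
  "kanegal" → 7 new (k, a, n, e, g, a, l)
  "dor" → 3 new (d, o, r)
  "fenlu" → 5 new (f, e, n, l, u)
  "run" → 3 new (r, u, n)
  "pa" → 2 new (p, a)
  "mordeluven" → prefix "morde" already present; 5 new (l, u, v, e, n)
Total nodes = 7 + 7 + 5 + 2 + 6 + 6 + 3 + 6 + 7 + 3 + 5 + 3 + 2 + 5 = 67

67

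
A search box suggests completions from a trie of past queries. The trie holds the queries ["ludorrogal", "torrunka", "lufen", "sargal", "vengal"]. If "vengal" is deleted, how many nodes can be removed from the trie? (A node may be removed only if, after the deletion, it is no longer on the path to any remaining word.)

A node on "vengal"'s path can go only if nothing else ends at it or branches off below it.
No other word shares any prefix with "vengal", so all 6 of its nodes go.
Nodes removed: 6

6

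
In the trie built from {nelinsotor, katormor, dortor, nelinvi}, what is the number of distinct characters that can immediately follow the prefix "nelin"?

2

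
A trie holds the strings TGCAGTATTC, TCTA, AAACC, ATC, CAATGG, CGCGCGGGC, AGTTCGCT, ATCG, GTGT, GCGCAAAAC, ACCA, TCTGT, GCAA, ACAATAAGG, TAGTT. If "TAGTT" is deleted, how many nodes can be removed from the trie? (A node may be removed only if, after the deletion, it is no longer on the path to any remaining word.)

4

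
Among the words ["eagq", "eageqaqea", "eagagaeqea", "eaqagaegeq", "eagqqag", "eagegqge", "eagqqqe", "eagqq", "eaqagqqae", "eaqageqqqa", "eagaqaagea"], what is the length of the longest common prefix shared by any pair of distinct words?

5

Equivalently: take the maximum, over all pairs, of their longest common prefix length.
"eagqq" and "eagqqag" agree on "eagqq" (5 characters) before diverging; nothing deeper is shared.
Longest shared-prefix length: 5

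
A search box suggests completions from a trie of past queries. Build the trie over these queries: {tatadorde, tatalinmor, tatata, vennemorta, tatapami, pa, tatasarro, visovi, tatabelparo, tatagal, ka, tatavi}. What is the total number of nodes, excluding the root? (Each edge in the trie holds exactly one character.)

57

Trace insertions, counting only characters that open a new branch:
  "tatadorde" → 9 new (t, a, t, a, d, o, r, d, e)
  "tatalinmor" → prefix "tata" already present; 6 new (l, i, n, m, o, r)
  "tatata" → prefix "tata" already present; 2 new (t, a)
  "vennemorta" → 10 new (v, e, n, n, e, m, o, r, t, a)
  "tatapami" → prefix "tata" already present; 4 new (p, a, m, i)
  "pa" → 2 new (p, a)
  "tatasarro" → prefix "tata" already present; 5 new (s, a, r, r, o)
  "visovi" → prefix "v" already present; 5 new (i, s, o, v, i)
  "tatabelparo" → prefix "tata" already present; 7 new (b, e, l, p, a, r, o)
  "tatagal" → prefix "tata" already present; 3 new (g, a, l)
  "ka" → 2 new (k, a)
  "tatavi" → prefix "tata" already present; 2 new (v, i)
Total nodes = 9 + 6 + 2 + 10 + 4 + 2 + 5 + 5 + 7 + 3 + 2 + 2 = 57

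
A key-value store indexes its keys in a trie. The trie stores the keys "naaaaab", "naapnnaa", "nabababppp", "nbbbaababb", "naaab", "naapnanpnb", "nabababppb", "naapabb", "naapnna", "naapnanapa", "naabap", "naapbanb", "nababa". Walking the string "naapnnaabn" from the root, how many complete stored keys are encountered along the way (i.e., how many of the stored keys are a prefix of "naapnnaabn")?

Traverse "naapnnaabn" character by character; count nodes along the way that are marked as word ends.
Prefixes of the query that are stored words: "naapnna", "naapnnaa"
Count: 2

2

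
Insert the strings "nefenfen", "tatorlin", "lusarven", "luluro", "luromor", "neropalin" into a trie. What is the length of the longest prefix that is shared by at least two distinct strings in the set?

Look for the deepest trie node that still has at least two words in its subtree.
"luluro" and "luromor" agree on "lu" (2 characters) before diverging; nothing deeper is shared.
Longest shared-prefix length: 2

2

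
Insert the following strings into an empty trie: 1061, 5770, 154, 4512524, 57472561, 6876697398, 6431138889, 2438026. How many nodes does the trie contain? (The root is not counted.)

Trace insertions, counting only characters that open a new branch:
  "1061" → 4 new (1, 0, 6, 1)
  "5770" → 4 new (5, 7, 7, 0)
  "154" → prefix "1" already present; 2 new (5, 4)
  "4512524" → 7 new (4, 5, 1, 2, 5, 2, 4)
  "57472561" → prefix "57" already present; 6 new (4, 7, 2, 5, 6, 1)
  "6876697398" → 10 new (6, 8, 7, 6, 6, 9, 7, 3, 9, 8)
  "6431138889" → prefix "6" already present; 9 new (4, 3, 1, 1, 3, 8, 8, 8, 9)
  "2438026" → 7 new (2, 4, 3, 8, 0, 2, 6)
Total nodes = 4 + 4 + 2 + 7 + 6 + 10 + 9 + 7 = 49

49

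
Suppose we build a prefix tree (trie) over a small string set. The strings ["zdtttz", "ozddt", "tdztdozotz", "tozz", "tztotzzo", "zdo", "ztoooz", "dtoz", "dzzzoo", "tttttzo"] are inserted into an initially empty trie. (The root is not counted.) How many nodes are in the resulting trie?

Insert word by word; a character creates a node only if that edge doesn't already exist:
  "zdtttz" → 6 new (z, d, t, t, t, z)
  "ozddt" → 5 new (o, z, d, d, t)
  "tdztdozotz" → 10 new (t, d, z, t, d, o, z, o, t, z)
  "tozz" → prefix "t" already present; 3 new (o, z, z)
  "tztotzzo" → prefix "t" already present; 7 new (z, t, o, t, z, z, o)
  "zdo" → prefix "zd" already present; 1 new (o)
  "ztoooz" → prefix "z" already present; 5 new (t, o, o, o, z)
  "dtoz" → 4 new (d, t, o, z)
  "dzzzoo" → prefix "d" already present; 5 new (z, z, z, o, o)
  "tttttzo" → prefix "t" already present; 6 new (t, t, t, t, z, o)
Total nodes = 6 + 5 + 10 + 3 + 7 + 1 + 5 + 4 + 5 + 6 = 52

52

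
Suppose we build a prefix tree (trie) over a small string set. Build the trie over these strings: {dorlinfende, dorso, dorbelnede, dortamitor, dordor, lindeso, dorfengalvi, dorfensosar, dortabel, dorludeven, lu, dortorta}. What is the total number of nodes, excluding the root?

Insert word by word; a character creates a node only if that edge doesn't already exist:
  "dorlinfende" → 11 new (d, o, r, l, i, n, f, e, n, d, e)
  "dorso" → prefix "dor" already present; 2 new (s, o)
  "dorbelnede" → prefix "dor" already present; 7 new (b, e, l, n, e, d, e)
  "dortamitor" → prefix "dor" already present; 7 new (t, a, m, i, t, o, r)
  "dordor" → prefix "dor" already present; 3 new (d, o, r)
  "lindeso" → 7 new (l, i, n, d, e, s, o)
  "dorfengalvi" → prefix "dor" already present; 8 new (f, e, n, g, a, l, v, i)
  "dorfensosar" → prefix "dorfen" already present; 5 new (s, o, s, a, r)
  "dortabel" → prefix "dorta" already present; 3 new (b, e, l)
  "dorludeven" → prefix "dorl" already present; 6 new (u, d, e, v, e, n)
  "lu" → prefix "l" already present; 1 new (u)
  "dortorta" → prefix "dort" already present; 4 new (o, r, t, a)
Total nodes = 11 + 2 + 7 + 7 + 3 + 7 + 8 + 5 + 3 + 6 + 1 + 4 = 64

64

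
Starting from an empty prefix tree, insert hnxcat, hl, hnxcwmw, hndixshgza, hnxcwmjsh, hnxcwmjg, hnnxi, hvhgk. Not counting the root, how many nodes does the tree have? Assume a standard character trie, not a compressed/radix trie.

For each word, the new-node count is its length minus the longest prefix already in the trie:
  "hnxcat" → 6 new (h, n, x, c, a, t)
  "hl" → prefix "h" already present; 1 new (l)
  "hnxcwmw" → prefix "hnxc" already present; 3 new (w, m, w)
  "hndixshgza" → prefix "hn" already present; 8 new (d, i, x, s, h, g, z, a)
  "hnxcwmjsh" → prefix "hnxcwm" already present; 3 new (j, s, h)
  "hnxcwmjg" → prefix "hnxcwmj" already present; 1 new (g)
  "hnnxi" → prefix "hn" already present; 3 new (n, x, i)
  "hvhgk" → prefix "h" already present; 4 new (v, h, g, k)
Total nodes = 6 + 1 + 3 + 8 + 3 + 1 + 3 + 4 = 29

29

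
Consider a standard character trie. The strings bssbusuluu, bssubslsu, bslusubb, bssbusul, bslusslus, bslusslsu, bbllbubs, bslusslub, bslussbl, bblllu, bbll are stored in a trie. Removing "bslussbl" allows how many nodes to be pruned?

2

After clearing the end-marker at "bslussbl", prune upward until reaching a node still needed by another word.
The suffix "bl" (2 nodes) is used only by "bslussbl"; the node for "bsluss" still has the child "l", so pruning stops there.
Nodes removed: 2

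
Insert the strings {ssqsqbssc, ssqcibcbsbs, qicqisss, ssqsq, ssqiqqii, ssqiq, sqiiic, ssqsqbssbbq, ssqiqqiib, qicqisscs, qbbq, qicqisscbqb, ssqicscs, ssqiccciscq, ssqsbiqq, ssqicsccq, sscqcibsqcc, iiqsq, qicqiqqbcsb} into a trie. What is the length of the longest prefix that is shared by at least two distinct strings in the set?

Equivalently: take the maximum, over all pairs, of their longest common prefix length.
"qicqisscbqb" and "qicqisscs" agree on "qicqissc" (8 characters) before diverging; nothing deeper is shared.
Longest shared-prefix length: 8

8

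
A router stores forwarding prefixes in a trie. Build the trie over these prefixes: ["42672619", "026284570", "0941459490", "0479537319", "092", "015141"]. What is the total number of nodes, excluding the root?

Trace insertions, counting only characters that open a new branch:
  "42672619" → 8 new (4, 2, 6, 7, 2, 6, 1, 9)
  "026284570" → 9 new (0, 2, 6, 2, 8, 4, 5, 7, 0)
  "0941459490" → prefix "0" already present; 9 new (9, 4, 1, 4, 5, 9, 4, 9, 0)
  "0479537319" → prefix "0" already present; 9 new (4, 7, 9, 5, 3, 7, 3, 1, 9)
  "092" → prefix "09" already present; 1 new (2)
  "015141" → prefix "0" already present; 5 new (1, 5, 1, 4, 1)
Total nodes = 8 + 9 + 9 + 9 + 1 + 5 = 41

41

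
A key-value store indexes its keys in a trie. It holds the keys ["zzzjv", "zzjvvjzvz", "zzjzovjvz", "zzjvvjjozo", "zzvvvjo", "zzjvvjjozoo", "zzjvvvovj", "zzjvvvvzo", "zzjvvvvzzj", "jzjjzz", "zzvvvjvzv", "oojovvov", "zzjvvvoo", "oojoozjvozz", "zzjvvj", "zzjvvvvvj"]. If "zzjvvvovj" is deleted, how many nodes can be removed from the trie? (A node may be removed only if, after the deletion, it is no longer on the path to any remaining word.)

2

A node on "zzjvvvovj"'s path can go only if nothing else ends at it or branches off below it.
The suffix "vj" (2 nodes) is used only by "zzjvvvovj"; the node for "zzjvvvo" still has the child "o", so pruning stops there.
Nodes removed: 2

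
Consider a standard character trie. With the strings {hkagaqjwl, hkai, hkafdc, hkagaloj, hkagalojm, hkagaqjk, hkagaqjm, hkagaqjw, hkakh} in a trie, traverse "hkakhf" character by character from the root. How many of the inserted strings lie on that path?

1

Check each prefix of "hkakhf" against the stored set — each match is an end-marker on the path.
Prefixes of the query that are stored words: "hkakh"
Count: 1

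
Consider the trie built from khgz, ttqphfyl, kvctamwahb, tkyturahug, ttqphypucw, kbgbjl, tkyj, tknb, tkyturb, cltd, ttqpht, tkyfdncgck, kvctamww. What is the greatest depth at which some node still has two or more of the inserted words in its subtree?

7

Look for the deepest trie node that still has at least two words in its subtree.
e.g. "kvctamwahb" and "kvctamww" share the prefix "kvctamw" of length 7; no pair shares a longer one.
Longest shared-prefix length: 7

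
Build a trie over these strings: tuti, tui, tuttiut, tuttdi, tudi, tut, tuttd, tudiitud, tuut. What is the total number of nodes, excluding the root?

19

Count nodes per top-level branch (shared prefixes stored once):
  't'-branch (tudi, tudiitud, tui, tut, tuti, tuttd, tuttdi, tuttiut, tuut): 19 nodes
Sum: 19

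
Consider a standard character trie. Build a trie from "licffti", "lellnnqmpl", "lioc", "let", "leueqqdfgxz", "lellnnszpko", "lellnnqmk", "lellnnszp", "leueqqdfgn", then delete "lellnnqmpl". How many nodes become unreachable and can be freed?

Walk "lellnnqmpl" from the leaf back toward the root, removing each node that no remaining word uses.
The suffix "pl" (2 nodes) is used only by "lellnnqmpl"; the node for "lellnnqm" still has the child "k", so pruning stops there.
Nodes removed: 2

2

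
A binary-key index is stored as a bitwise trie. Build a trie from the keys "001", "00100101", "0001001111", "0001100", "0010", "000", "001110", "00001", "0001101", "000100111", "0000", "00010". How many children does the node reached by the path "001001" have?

1

Follow the path "001001" to its node, then look at its outgoing edges.
Distinct next characters after "001001": 0.
That node has 1 child edge.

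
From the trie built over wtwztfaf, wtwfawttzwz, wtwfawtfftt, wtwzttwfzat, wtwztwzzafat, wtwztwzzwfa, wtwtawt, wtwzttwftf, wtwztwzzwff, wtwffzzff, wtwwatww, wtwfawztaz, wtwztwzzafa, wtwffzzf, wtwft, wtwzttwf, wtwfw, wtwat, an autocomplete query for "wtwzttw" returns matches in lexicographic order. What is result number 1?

DFS of the "wtwzttw" subtree visits, in order: "wtwzttwf", "wtwzttwftf", "wtwzttwfzat"
Position 1: wtwzttwf

wtwzttwf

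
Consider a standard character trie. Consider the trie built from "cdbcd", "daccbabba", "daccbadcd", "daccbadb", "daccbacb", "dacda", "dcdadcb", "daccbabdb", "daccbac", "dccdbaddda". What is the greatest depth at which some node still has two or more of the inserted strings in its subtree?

Equivalently: take the maximum, over all pairs, of their longest common prefix length.
"daccbabba" and "daccbabdb" agree on "daccbab" (7 characters) before diverging; nothing deeper is shared.
Longest shared-prefix length: 7

7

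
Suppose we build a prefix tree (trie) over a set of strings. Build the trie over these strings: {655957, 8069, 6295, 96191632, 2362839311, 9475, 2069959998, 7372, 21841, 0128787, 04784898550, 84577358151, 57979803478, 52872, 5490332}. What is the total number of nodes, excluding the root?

99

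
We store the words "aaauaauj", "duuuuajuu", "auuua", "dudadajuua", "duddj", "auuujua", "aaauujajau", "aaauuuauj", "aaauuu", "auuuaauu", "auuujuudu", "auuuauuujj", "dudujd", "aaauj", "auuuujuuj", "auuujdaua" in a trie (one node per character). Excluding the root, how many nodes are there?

68

Count nodes per top-level branch (shared prefixes stored once):
  'a'-branch (aaauaauj, aaauj, aaauujajau, aaauuu, aaauuuauj, auuua, auuuaauu, auuuauuujj, auuujdaua, auuujua, auuujuudu, auuuujuuj): 46 nodes
  'd'-branch (dudadajuua, duddj, dudujd, duuuuajuu): 22 nodes
Sum: 68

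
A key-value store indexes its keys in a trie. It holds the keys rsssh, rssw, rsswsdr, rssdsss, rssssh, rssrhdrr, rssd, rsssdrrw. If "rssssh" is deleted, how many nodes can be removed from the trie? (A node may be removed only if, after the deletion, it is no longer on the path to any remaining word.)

2

After clearing the end-marker at "rssssh", prune upward until reaching a node still needed by another word.
The suffix "sh" (2 nodes) is used only by "rssssh"; the node for "rsss" still has the child "h", so pruning stops there.
Nodes removed: 2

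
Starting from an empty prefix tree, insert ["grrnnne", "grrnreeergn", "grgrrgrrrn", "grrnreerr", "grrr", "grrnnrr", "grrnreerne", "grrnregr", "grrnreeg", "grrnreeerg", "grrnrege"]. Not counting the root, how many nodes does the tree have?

For each word, the new-node count is its length minus the longest prefix already in the trie:
  "grrnnne" → 7 new (g, r, r, n, n, n, e)
  "grrnreeergn" → prefix "grrn" already present; 7 new (r, e, e, e, r, g, n)
  "grgrrgrrrn" → prefix "gr" already present; 8 new (g, r, r, g, r, r, r, n)
  "grrnreerr" → prefix "grrnree" already present; 2 new (r, r)
  "grrr" → prefix "grr" already present; 1 new (r)
  "grrnnrr" → prefix "grrnn" already present; 2 new (r, r)
  "grrnreerne" → prefix "grrnreer" already present; 2 new (n, e)
  "grrnregr" → prefix "grrnre" already present; 2 new (g, r)
  "grrnreeg" → prefix "grrnree" already present; 1 new (g)
  "grrnreeerg" → prefix "grrnreeerg" already present; 0 new (none)
  "grrnrege" → prefix "grrnreg" already present; 1 new (e)
Total nodes = 7 + 7 + 8 + 2 + 1 + 2 + 2 + 2 + 1 + 0 + 1 = 33

33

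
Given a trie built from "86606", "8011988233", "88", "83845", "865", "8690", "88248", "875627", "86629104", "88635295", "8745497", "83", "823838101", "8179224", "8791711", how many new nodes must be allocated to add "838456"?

The longest prefix of "838456" already in the trie is "83845" (length 5).
New nodes needed: |"838456"| − 5 = 6 − 5 = 1.

1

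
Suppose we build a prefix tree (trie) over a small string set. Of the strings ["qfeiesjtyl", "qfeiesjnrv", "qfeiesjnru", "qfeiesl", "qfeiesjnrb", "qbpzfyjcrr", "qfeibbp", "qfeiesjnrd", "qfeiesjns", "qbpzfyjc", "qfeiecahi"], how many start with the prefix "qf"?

Walk to "qf"; the words in its subtree are exactly those with that prefix.
Words under "qf": qfeibbp, qfeiecahi, qfeiesjnrb, qfeiesjnrd, qfeiesjnru, qfeiesjnrv, qfeiesjns, qfeiesjtyl, qfeiesl
Count: 9

9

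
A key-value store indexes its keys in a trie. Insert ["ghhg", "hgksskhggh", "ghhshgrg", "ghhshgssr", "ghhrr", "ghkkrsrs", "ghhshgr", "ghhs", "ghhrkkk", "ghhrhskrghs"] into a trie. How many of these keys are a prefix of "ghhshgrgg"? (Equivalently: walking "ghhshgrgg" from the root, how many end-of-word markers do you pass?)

3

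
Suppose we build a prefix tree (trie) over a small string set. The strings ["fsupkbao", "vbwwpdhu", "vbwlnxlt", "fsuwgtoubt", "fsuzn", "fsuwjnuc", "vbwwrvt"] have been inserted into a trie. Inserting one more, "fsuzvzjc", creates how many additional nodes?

"fsuz" is already a path in the trie; the remaining "vzjc" must be added.
New nodes needed: |"fsuzvzjc"| − 4 = 8 − 4 = 4.

4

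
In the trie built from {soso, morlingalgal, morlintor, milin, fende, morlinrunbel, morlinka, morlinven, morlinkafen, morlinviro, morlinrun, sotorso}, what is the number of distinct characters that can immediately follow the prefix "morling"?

1

The children of the "morling" node are the distinct next characters among strings starting with "morling".
Characters that immediately follow "morling" among the stored strings: {a}.
That node has 1 child edge.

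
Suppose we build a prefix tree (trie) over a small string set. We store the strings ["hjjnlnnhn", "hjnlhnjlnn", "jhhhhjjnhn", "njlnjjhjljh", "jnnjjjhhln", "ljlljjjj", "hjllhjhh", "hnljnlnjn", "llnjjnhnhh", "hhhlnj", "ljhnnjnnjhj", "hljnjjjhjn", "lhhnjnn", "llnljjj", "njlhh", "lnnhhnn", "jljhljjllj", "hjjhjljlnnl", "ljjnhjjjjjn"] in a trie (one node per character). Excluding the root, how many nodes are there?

145

For each word, the new-node count is its length minus the longest prefix already in the trie:
  "hjjnlnnhn" → 9 new (h, j, j, n, l, n, n, h, n)
  "hjnlhnjlnn" → prefix "hj" already present; 8 new (n, l, h, n, j, l, n, n)
  "jhhhhjjnhn" → 10 new (j, h, h, h, h, j, j, n, h, n)
  "njlnjjhjljh" → 11 new (n, j, l, n, j, j, h, j, l, j, h)
  "jnnjjjhhln" → prefix "j" already present; 9 new (n, n, j, j, j, h, h, l, n)
  "ljlljjjj" → 8 new (l, j, l, l, j, j, j, j)
  "hjllhjhh" → prefix "hj" already present; 6 new (l, l, h, j, h, h)
  "hnljnlnjn" → prefix "h" already present; 8 new (n, l, j, n, l, n, j, n)
  "llnjjnhnhh" → prefix "l" already present; 9 new (l, n, j, j, n, h, n, h, h)
  "hhhlnj" → prefix "h" already present; 5 new (h, h, l, n, j)
  "ljhnnjnnjhj" → prefix "lj" already present; 9 new (h, n, n, j, n, n, j, h, j)
  "hljnjjjhjn" → prefix "h" already present; 9 new (l, j, n, j, j, j, h, j, n)
  "lhhnjnn" → prefix "l" already present; 6 new (h, h, n, j, n, n)
  "llnljjj" → prefix "lln" already present; 4 new (l, j, j, j)
  "njlhh" → prefix "njl" already present; 2 new (h, h)
  "lnnhhnn" → prefix "l" already present; 6 new (n, n, h, h, n, n)
  "jljhljjllj" → prefix "j" already present; 9 new (l, j, h, l, j, j, l, l, j)
  "hjjhjljlnnl" → prefix "hjj" already present; 8 new (h, j, l, j, l, n, n, l)
  "ljjnhjjjjjn" → prefix "lj" already present; 9 new (j, n, h, j, j, j, j, j, n)
Total nodes = 9 + 8 + 10 + 11 + 9 + 8 + 6 + 8 + 9 + 5 + 9 + 9 + 6 + 4 + 2 + 6 + 9 + 8 + 9 = 145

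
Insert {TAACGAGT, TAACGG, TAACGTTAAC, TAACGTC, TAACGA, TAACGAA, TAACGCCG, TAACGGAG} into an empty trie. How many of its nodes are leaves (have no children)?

Leaves are exactly the stored words that no other stored word extends.
Those words: "TAACGAA", "TAACGAGT", "TAACGCCG", "TAACGGAG", "TAACGTC", "TAACGTTAAC"
Leaf count: 6

6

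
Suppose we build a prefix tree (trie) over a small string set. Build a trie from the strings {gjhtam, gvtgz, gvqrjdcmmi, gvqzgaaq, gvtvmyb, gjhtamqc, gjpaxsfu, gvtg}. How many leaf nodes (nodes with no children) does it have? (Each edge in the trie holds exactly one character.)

A leaf is a node with no children — equivalently, the end of a word that is not a proper prefix of any other stored word.
Those words: "gjhtamqc", "gjpaxsfu", "gvqrjdcmmi", "gvqzgaaq", "gvtgz", "gvtvmyb"
Leaf count: 6

6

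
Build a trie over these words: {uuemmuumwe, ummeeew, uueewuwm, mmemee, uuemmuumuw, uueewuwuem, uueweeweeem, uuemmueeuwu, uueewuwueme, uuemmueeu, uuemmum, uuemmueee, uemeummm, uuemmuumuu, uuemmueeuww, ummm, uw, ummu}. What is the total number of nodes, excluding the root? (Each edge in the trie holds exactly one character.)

60

For each word, the new-node count is its length minus the longest prefix already in the trie:
  "uuemmuumwe" → 10 new (u, u, e, m, m, u, u, m, w, e)
  "ummeeew" → prefix "u" already present; 6 new (m, m, e, e, e, w)
  "uueewuwm" → prefix "uue" already present; 5 new (e, w, u, w, m)
  "mmemee" → 6 new (m, m, e, m, e, e)
  "uuemmuumuw" → prefix "uuemmuum" already present; 2 new (u, w)
  "uueewuwuem" → prefix "uueewuw" already present; 3 new (u, e, m)
  "uueweeweeem" → prefix "uue" already present; 8 new (w, e, e, w, e, e, e, m)
  "uuemmueeuwu" → prefix "uuemmu" already present; 5 new (e, e, u, w, u)
  "uueewuwueme" → prefix "uueewuwuem" already present; 1 new (e)
  "uuemmueeu" → prefix "uuemmueeu" already present; 0 new (none)
  "uuemmum" → prefix "uuemmu" already present; 1 new (m)
  "uuemmueee" → prefix "uuemmuee" already present; 1 new (e)
  "uemeummm" → prefix "u" already present; 7 new (e, m, e, u, m, m, m)
  "uuemmuumuu" → prefix "uuemmuumu" already present; 1 new (u)
  "uuemmueeuww" → prefix "uuemmueeuw" already present; 1 new (w)
  "ummm" → prefix "umm" already present; 1 new (m)
  "uw" → prefix "u" already present; 1 new (w)
  "ummu" → prefix "umm" already present; 1 new (u)
Total nodes = 10 + 6 + 5 + 6 + 2 + 3 + 8 + 5 + 1 + 0 + 1 + 1 + 7 + 1 + 1 + 1 + 1 + 1 = 60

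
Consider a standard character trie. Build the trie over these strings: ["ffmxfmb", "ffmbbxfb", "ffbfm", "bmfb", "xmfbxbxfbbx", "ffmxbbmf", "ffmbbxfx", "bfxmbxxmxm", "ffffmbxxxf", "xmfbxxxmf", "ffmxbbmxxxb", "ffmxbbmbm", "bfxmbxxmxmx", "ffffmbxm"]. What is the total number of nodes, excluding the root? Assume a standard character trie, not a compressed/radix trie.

Count nodes per top-level branch (shared prefixes stored once):
  'b'-branch (bfxmbxxmxm, bfxmbxxmxmx, bmfb): 14 nodes
  'f'-branch (ffbfm, ffffmbxm, ffffmbxxxf, ffmbbxfb, ffmbbxfx, ffmxbbmbm, ffmxbbmf, ffmxbbmxxxb, ffmxfmb): 35 nodes
  'x'-branch (xmfbxbxfbbx, xmfbxxxmf): 15 nodes
Sum: 64

64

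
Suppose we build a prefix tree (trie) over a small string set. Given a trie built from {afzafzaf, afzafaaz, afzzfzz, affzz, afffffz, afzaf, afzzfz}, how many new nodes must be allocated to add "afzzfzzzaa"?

"afzzfzz" is already a path in the trie; the remaining "zaa" must be added.
Each of the 3 remaining characters creates one node.

3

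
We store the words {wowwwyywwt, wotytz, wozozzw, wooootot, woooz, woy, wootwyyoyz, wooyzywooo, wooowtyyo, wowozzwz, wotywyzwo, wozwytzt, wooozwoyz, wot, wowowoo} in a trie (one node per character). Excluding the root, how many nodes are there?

68

Count nodes per top-level branch (shared prefixes stored once):
  'w'-branch (wooootot, wooowtyyo, woooz, wooozwoyz, wootwyyoyz, wooyzywooo, wot, wotytz, wotywyzwo, wowowoo, wowozzwz, wowwwyywwt, woy, wozozzw, wozwytzt): 68 nodes
Sum: 68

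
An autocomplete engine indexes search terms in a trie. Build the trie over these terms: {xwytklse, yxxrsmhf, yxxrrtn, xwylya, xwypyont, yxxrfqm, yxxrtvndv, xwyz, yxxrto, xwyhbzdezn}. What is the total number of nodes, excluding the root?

44

For each word, the new-node count is its length minus the longest prefix already in the trie:
  "xwytklse" → 8 new (x, w, y, t, k, l, s, e)
  "yxxrsmhf" → 8 new (y, x, x, r, s, m, h, f)
  "yxxrrtn" → prefix "yxxr" already present; 3 new (r, t, n)
  "xwylya" → prefix "xwy" already present; 3 new (l, y, a)
  "xwypyont" → prefix "xwy" already present; 5 new (p, y, o, n, t)
  "yxxrfqm" → prefix "yxxr" already present; 3 new (f, q, m)
  "yxxrtvndv" → prefix "yxxr" already present; 5 new (t, v, n, d, v)
  "xwyz" → prefix "xwy" already present; 1 new (z)
  "yxxrto" → prefix "yxxrt" already present; 1 new (o)
  "xwyhbzdezn" → prefix "xwy" already present; 7 new (h, b, z, d, e, z, n)
Total nodes = 8 + 8 + 3 + 3 + 5 + 3 + 5 + 1 + 1 + 7 = 44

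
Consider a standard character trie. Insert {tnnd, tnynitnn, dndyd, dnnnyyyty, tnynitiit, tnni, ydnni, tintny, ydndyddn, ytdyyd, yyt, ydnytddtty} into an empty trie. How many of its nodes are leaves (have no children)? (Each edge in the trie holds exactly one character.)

12

Leaves are exactly the stored words that no other stored word extends.
Those words: "dndyd", "dnnnyyyty", "tintny", "tnnd", "tnni", "tnynitiit", "tnynitnn", "ydndyddn", "ydnni", "ydnytddtty", "ytdyyd", "yyt"
Leaf count: 12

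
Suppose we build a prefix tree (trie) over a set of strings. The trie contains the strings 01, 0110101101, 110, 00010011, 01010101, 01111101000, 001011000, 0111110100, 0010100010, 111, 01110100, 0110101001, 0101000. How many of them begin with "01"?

Traverse to the node for "01", then collect every word in that subtree.
Words under "01": 01, 0101000, 01010101, 0110101001, 0110101101, 01110100, 0111110100, 01111101000
Count: 8

8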